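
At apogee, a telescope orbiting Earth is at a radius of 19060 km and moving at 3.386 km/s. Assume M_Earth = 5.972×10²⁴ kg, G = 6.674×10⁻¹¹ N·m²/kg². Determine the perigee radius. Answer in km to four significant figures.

μ = GM = 6.674×10⁻¹¹ × 5.972×10²⁴ = 3.986×10¹⁴ m³/s².
r_a = 1.906×10⁷ m.
Specific energy ε = v²/2 − μ/r = -1.518×10⁷ J/kg, so a = −μ/(2ε) = 1.313×10⁷ m.
The apsides satisfy r_p + r_a = 2a, so the perigee radius is 2a − r_a = 7.198×10⁶ m = 7198.2 km.

perigee radius ≈ 7198 km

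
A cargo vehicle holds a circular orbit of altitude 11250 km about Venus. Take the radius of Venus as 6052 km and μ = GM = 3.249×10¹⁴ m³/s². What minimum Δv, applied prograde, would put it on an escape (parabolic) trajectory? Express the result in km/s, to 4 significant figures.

Δv ≈ 1.795 km/s

r = 6052 + 11250 = 17302 km = 1.7302×10⁷ m.
Circular speed v_c = √(μ/r) = 4333 m/s.
Escape speed v_esc = √(2μ/r) = √2 × v_c = 6128 m/s.
Δv = v_esc − v_c = 1795 m/s = 1.795 km/s.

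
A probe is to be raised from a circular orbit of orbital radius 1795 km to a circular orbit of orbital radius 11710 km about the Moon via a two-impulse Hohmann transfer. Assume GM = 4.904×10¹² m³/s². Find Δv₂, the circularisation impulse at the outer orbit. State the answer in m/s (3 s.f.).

r₁ = 1795 km = 1.795×10⁶ m.
r₂ = 11710 km = 1.171×10⁷ m.
Transfer ellipse a_t = (r₁ + r₂)/2 = 6.752×10⁶ m.
At r₁: circular v_c1 = √(μ/r₁) = 1653 m/s; transfer-perilune v_p = √[μ(2/r₁ − 1/a_t)] = 2177 m/s.
At r₂: circular v_c2 = √(μ/r₂) = 647.1 m/s; transfer-apolune v_a = √[μ(2/r₂ − 1/a_t)] = 333.7 m/s.
Δv₂ = v_c2 − v_a = 313.5 m/s.

Δv ≈ 313 m/s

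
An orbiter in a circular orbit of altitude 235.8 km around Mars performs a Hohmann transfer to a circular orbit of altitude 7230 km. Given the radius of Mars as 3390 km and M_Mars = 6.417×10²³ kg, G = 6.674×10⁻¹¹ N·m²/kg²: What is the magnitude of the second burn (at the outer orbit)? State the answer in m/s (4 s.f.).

μ = GM = 6.674×10⁻¹¹ × 6.417×10²³ = 4.283×10¹³ m³/s².
r₁ = 3390 + 235.8 = 3625.8 km = 3.6258×10⁶ m.
r₂ = 3390 + 7230 = 10620 km = 1.0620×10⁷ m.
Transfer ellipse a_t = (r₁ + r₂)/2 = 7.123×10⁶ m.
At r₁: circular v_c1 = √(μ/r₁) = 3437 m/s; transfer-periapsis v_p = √[μ(2/r₁ − 1/a_t)] = 4197 m/s.
At r₂: circular v_c2 = √(μ/r₂) = 2008 m/s; transfer-apoapsis v_a = √[μ(2/r₂ − 1/a_t)] = 1433 m/s.
Δv₂ = v_c2 − v_a = 575.4 m/s.

Δv ≈ 575.4 m/s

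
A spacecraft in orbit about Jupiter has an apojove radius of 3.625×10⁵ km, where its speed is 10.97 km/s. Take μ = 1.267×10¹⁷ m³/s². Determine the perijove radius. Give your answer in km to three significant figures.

perijove radius ≈ 75400 km

r_a = 3.625×10⁸ m.
Specific energy ε = v²/2 − μ/r = -2.893×10⁸ J/kg, so a = −μ/(2ε) = 2.189×10⁸ m.
The apsides satisfy r_p + r_a = 2a, so the perijove radius is 2a − r_a = 7.538×10⁷ m = 75383 km.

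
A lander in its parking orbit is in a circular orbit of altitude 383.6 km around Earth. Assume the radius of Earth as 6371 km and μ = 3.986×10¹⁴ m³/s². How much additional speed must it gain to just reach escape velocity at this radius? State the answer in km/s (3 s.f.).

r = 6371 + 383.6 = 6754.6 km = 6.7546×10⁶ m.
Circular speed v_c = √(μ/r) = 7682 m/s.
Escape speed v_esc = √(2μ/r) = √2 × v_c = 10860 m/s.
Δv = v_esc − v_c = 3182 m/s = 3.182 km/s.

Δv ≈ 3.18 km/s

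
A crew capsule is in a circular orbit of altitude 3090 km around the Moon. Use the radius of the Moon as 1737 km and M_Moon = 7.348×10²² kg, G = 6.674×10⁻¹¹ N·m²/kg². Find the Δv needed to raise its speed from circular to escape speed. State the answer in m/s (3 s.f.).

μ = GM = 6.674×10⁻¹¹ × 7.348×10²² = 4.904×10¹² m³/s².
r = 1737 + 3090 = 4827.0 km = 4.8270×10⁶ m.
Circular speed v_c = √(μ/r) = 1008 m/s.
Escape speed v_esc = √(2μ/r) = √2 × v_c = 1425 m/s.
Δv = v_esc − v_c = 417.5 m/s.

Δv ≈ 418 m/s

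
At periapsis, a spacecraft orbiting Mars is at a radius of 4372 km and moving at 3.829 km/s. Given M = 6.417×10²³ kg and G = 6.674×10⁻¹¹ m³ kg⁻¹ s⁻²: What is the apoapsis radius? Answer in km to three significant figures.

apoapsis radius ≈ 13000 km

μ = GM = 6.674×10⁻¹¹ × 6.417×10²³ = 4.283×10¹³ m³/s².
r_p = 4.372×10⁶ m.
Specific energy ε = v²/2 − μ/r = -2.465×10⁶ J/kg, so a = −μ/(2ε) = 8.687×10⁶ m.
The apsides satisfy r_p + r_a = 2a, so the apoapsis radius is 2a − r_p = 1.300×10⁷ m = 13001 km.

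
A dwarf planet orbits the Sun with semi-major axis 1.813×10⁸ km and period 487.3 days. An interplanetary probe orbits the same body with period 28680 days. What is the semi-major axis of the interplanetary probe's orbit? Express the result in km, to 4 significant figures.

Kepler's third law: a³ ∝ T², so a₂ = a₁ (T₂/T₁)^(2/3).
T₂/T₁ = 58.85, (T₂/T₁)^(2/3) = 15.13.
a₂ = 1.813×10⁸ × 15.13 = 2.743×10⁹ km.

a₂ ≈ 2.743×10⁹ km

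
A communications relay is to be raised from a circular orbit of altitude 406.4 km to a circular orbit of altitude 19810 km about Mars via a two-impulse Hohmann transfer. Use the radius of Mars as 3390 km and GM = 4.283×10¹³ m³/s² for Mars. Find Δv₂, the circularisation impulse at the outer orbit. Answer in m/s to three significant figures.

Δv ≈ 638 m/s

r₁ = 3390 + 406.4 = 3796.4 km = 3.7964×10⁶ m.
r₂ = 3390 + 19810 = 23200 km = 2.3200×10⁷ m.
Transfer ellipse a_t = (r₁ + r₂)/2 = 1.350×10⁷ m.
At r₁: circular v_c1 = √(μ/r₁) = 3359 m/s; transfer-periapsis v_p = √[μ(2/r₁ − 1/a_t)] = 4403 m/s.
At r₂: circular v_c2 = √(μ/r₂) = 1359 m/s; transfer-apoapsis v_a = √[μ(2/r₂ − 1/a_t)] = 720.6 m/s.
Δv₂ = v_c2 − v_a = 638.1 m/s.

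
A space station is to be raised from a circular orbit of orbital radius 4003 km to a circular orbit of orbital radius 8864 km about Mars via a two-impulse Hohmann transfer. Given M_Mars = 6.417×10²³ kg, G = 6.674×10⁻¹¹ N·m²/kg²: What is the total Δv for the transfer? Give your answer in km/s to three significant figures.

Δv_total ≈ 1.03 km/s

μ = GM = 6.674×10⁻¹¹ × 6.417×10²³ = 4.283×10¹³ m³/s².
r₁ = 4003 km = 4.003×10⁶ m.
r₂ = 8864 km = 8.864×10⁶ m.
Transfer ellipse a_t = (r₁ + r₂)/2 = 6.434×10⁶ m.
At r₁: circular v_c1 = √(μ/r₁) = 3271 m/s; transfer-periapsis v_p = √[μ(2/r₁ − 1/a_t)] = 3839 m/s.
Δv₁ = v_p − v_c1 = 568.5 m/s.
At r₂: circular v_c2 = √(μ/r₂) = 2198 m/s; transfer-apoapsis v_a = √[μ(2/r₂ − 1/a_t)] = 1734 m/s.
Δv₂ = v_c2 − v_a = 464.2 m/s.
Total Δv = Δv₁ + Δv₂ = 1033 m/s = 1.033 km/s.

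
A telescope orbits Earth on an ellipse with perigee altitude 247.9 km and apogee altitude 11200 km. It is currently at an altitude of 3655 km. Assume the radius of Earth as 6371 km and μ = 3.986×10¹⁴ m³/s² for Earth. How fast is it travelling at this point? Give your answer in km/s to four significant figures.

r_p = 6371 + 247.9 = 6618.9 km = 6.6189×10⁶ m.
r_a = 6371 + 11200 = 17571 km = 1.7571×10⁷ m.
r = 6371 + 3655 = 10026 km = 1.003×10⁷ m.
Semi-major axis a = (r_p + r_a)/2 = 12095 km = 1.209×10⁷ m.
Vis-viva: v² = μ(2/r − 1/a) = 3.986×10¹⁴ × (1.995×10⁻⁷ − 8.268×10⁻⁸) = 4.656×10⁷ m²/s².
v = 6823 m/s = 6.823 km/s.

v ≈ 6.823 km/s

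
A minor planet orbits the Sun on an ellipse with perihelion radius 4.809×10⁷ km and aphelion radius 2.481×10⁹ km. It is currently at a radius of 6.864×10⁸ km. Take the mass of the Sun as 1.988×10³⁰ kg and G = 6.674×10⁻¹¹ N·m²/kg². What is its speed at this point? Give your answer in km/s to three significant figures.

v ≈ 16.8 km/s

μ = GM = 6.674×10⁻¹¹ × 1.988×10³⁰ = 1.327×10²⁰ m³/s².
Semi-major axis a = (r_p + r_a)/2 = 1.2645×10⁹ km = 1.265×10¹² m.
Vis-viva: v² = μ(2/r − 1/a) = 1.327×10²⁰ × (2.914×10⁻¹² − 7.908×10⁻¹³) = 2.817×10⁸ m²/s².
v = 16780 m/s = 16.78 km/s.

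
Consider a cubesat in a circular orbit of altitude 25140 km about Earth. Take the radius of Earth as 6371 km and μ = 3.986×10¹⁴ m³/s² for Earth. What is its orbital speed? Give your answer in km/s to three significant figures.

v ≈ 3.56 km/s

r = 6371 + 25140 = 31511 km = 3.1511×10⁷ m.
For a circular orbit v = √(μ/r) = √(3.986×10¹⁴ / 3.151×10⁷) = √(1.265×10⁷) = 3557 m/s.
That is 3.557 km/s.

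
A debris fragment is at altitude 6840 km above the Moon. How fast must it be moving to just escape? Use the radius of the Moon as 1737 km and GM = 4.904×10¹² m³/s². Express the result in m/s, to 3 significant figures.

r = 1737 + 6840 = 8577.0 km = 8.5770×10⁶ m.
Escape speed v_esc = √(2μ/r) = √(2 × 4.904×10¹² / 8.577×10⁶) = √(1.144×10⁶) = 1069 m/s.

v_esc ≈ 1070 m/s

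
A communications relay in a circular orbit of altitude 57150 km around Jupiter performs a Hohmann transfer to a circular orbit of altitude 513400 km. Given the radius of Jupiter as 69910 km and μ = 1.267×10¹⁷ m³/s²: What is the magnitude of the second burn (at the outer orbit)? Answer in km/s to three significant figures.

Δv ≈ 5.92 km/s

r₁ = 69910 + 57150 = 127060 km = 1.2706×10⁸ m.
r₂ = 69910 + 513400 = 583310 km = 5.8331×10⁸ m.
Transfer ellipse a_t = (r₁ + r₂)/2 = 3.552×10⁸ m.
At r₁: circular v_c1 = √(μ/r₁) = 31580 m/s; transfer-perijove v_p = √[μ(2/r₁ − 1/a_t)] = 40470 m/s.
At r₂: circular v_c2 = √(μ/r₂) = 14740 m/s; transfer-apojove v_a = √[μ(2/r₂ − 1/a_t)] = 8815 m/s.
Δv₂ = v_c2 − v_a = 5923 m/s.
= 5.923 km/s.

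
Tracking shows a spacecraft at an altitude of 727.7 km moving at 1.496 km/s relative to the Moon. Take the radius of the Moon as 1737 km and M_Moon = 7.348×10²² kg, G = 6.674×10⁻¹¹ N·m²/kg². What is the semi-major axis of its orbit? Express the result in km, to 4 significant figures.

a ≈ 2816 km

μ = GM = 6.674×10⁻¹¹ × 7.348×10²² = 4.904×10¹² m³/s².
r = 1737 + 727.7 = 2464.7 km = 2.465×10⁶ m.
Vis-viva rearranged: 1/a = 2/r − v²/μ = 8.115×10⁻⁷ − 4.564×10⁻⁷ = 3.551×10⁻⁷ m⁻¹.
a = 2.816×10⁶ m = 2816.1 km.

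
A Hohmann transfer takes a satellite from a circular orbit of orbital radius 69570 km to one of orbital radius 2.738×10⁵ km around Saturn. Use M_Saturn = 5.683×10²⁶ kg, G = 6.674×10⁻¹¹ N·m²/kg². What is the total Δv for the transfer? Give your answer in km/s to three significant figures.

Δv_total ≈ 10.4 km/s

μ = GM = 6.674×10⁻¹¹ × 5.683×10²⁶ = 3.793×10¹⁶ m³/s².
r₁ = 69570 km = 6.957×10⁷ m.
r₂ = 2.738×10⁵ km = 2.738×10⁸ m.
Transfer ellipse a_t = (r₁ + r₂)/2 = 1.717×10⁸ m.
At r₁: circular v_c1 = √(μ/r₁) = 23350 m/s; transfer-perikrone v_p = √[μ(2/r₁ − 1/a_t)] = 29490 m/s.
Δv₁ = v_p − v_c1 = 6137 m/s.
At r₂: circular v_c2 = √(μ/r₂) = 11770 m/s; transfer-apokrone v_a = √[μ(2/r₂ − 1/a_t)] = 7492 m/s.
Δv₂ = v_c2 − v_a = 4277 m/s.
Total Δv = Δv₁ + Δv₂ = 10410 m/s = 10.41 km/s.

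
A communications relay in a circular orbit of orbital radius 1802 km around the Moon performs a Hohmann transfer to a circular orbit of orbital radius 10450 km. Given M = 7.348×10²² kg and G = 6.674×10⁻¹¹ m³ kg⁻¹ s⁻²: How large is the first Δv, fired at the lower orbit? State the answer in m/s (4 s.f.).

μ = GM = 6.674×10⁻¹¹ × 7.348×10²² = 4.904×10¹² m³/s².
r₁ = 1802 km = 1.802×10⁶ m.
r₂ = 10450 km = 1.045×10⁷ m.
Transfer ellipse a_t = (r₁ + r₂)/2 = 6.126×10⁶ m.
At r₁: circular v_c1 = √(μ/r₁) = 1650 m/s; transfer-perilune v_p = √[μ(2/r₁ − 1/a_t)] = 2155 m/s.
Δv₁ = v_p − v_c1 = 504.9 m/s.

Δv ≈ 504.9 m/s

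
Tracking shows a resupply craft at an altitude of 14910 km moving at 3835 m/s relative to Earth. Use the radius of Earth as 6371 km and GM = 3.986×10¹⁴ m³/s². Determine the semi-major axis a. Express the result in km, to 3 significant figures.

r = 6371 + 14910 = 21281 km = 2.128×10⁷ m.
Specific orbital energy ε = v²/2 − μ/r = (3835)²/2 − 3.986×10¹⁴/2.128×10⁷ = -1.138×10⁷ J/kg.
Since ε = −μ/(2a), a = −μ/(2ε) = 1.752×10⁷ m = 17518 km.

a ≈ 17500 km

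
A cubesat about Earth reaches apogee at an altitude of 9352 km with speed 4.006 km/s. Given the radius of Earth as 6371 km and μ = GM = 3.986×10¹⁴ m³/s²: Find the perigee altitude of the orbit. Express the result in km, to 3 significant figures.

r_a = 6371 + 9352 = 15723 km = 1.572×10⁷ m.
Specific energy ε = v²/2 − μ/r = -1.733×10⁷ J/kg, so a = −μ/(2ε) = 1.150×10⁷ m.
The apsides satisfy r_p + r_a = 2a, so the perigee radius is 2a − r_a = 7.281×10⁶ m = 7281.1 km.
Perigee altitude = 7281.1 − 6371 = 910.06 km.

perigee altitude ≈ 910 km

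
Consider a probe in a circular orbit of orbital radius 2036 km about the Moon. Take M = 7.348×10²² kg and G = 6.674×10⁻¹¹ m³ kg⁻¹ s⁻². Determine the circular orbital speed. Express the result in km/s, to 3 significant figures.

μ = GM = 6.674×10⁻¹¹ × 7.348×10²² = 4.904×10¹² m³/s².
r = 2036 km = 2.036×10⁶ m.
For a circular orbit v = √(μ/r) = √(4.904×10¹² / 2.036×10⁶) = √(2.409×10⁶) = 1552 m/s.
That is 1.552 km/s.

v ≈ 1.55 km/s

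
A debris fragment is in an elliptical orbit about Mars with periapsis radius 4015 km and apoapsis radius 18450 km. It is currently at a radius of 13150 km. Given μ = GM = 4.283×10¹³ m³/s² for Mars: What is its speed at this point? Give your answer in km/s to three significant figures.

Semi-major axis a = (r_p + r_a)/2 = 11232 km = 1.123×10⁷ m.
Vis-viva: v² = μ(2/r − 1/a) = 4.283×10¹³ × (1.521×10⁻⁷ − 8.903×10⁻⁸) = 2.701×10⁶ m²/s².
v = 1643 m/s = 1.643 km/s.

v ≈ 1.64 km/s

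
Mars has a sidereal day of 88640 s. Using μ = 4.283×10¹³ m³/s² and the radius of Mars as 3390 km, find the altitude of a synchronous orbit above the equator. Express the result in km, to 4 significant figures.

h_sync ≈ 17040 km

A synchronous orbit has period T, so by Kepler's third law a = (μT²/4π²)^(1/3).
μT²/4π² = 4.283×10¹³ × (8.864×10⁴)² / 39.48 = 8.524×10²¹ m³.
a = 2.043×10⁷ m = 20428 km.
Altitude h = a − R = 20428 − 3390 = 17038 km.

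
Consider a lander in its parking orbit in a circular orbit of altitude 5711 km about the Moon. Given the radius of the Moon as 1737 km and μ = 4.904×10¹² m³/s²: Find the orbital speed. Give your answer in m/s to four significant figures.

r = 1737 + 5711 = 7448.0 km = 7.4480×10⁶ m.
For a circular orbit v = √(μ/r) = √(4.904×10¹² / 7.448×10⁶) = √(6.584×10⁵) = 811.4 m/s.

v ≈ 811.4 m/s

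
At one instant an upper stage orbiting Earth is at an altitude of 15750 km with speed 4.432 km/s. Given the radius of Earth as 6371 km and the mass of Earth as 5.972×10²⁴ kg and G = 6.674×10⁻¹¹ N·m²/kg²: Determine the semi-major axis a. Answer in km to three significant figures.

μ = GM = 6.674×10⁻¹¹ × 5.972×10²⁴ = 3.986×10¹⁴ m³/s².
r = 6371 + 15750 = 22121 km = 2.212×10⁷ m.
Vis-viva rearranged: 1/a = 2/r − v²/μ = 9.041×10⁻⁸ − 4.928×10⁻⁸ = 4.113×10⁻⁸ m⁻¹.
a = 2.431×10⁷ m = 24314 km.

a ≈ 24300 km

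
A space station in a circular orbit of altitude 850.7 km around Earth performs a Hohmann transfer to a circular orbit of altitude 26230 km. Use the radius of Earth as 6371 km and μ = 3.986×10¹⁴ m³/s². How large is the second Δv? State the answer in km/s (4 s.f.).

r₁ = 6371 + 850.7 = 7221.7 km = 7.2217×10⁶ m.
r₂ = 6371 + 26230 = 32601 km = 3.2601×10⁷ m.
Transfer ellipse a_t = (r₁ + r₂)/2 = 1.991×10⁷ m.
At r₁: circular v_c1 = √(μ/r₁) = 7429 m/s; transfer-perigee v_p = √[μ(2/r₁ − 1/a_t)] = 9506 m/s.
At r₂: circular v_c2 = √(μ/r₂) = 3497 m/s; transfer-apogee v_a = √[μ(2/r₂ − 1/a_t)] = 2106 m/s.
Δv₂ = v_c2 − v_a = 1391 m/s.
= 1.391 km/s.

Δv ≈ 1.391 km/s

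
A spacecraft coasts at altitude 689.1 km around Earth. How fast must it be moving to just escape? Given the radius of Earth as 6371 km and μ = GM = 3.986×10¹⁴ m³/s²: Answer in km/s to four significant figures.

r = 6371 + 689.1 = 7060.1 km = 7.0601×10⁶ m.
Escape speed v_esc = √(2μ/r) = √(2 × 3.986×10¹⁴ / 7.060×10⁶) = √(1.129×10⁸) = 10630 m/s.
= 10.63 km/s.

v_esc ≈ 10.63 km/s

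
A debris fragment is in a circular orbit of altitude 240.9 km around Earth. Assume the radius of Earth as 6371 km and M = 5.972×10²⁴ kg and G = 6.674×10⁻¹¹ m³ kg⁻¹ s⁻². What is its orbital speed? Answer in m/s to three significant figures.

v ≈ 7760 m/s

μ = GM = 6.674×10⁻¹¹ × 5.972×10²⁴ = 3.986×10¹⁴ m³/s².
r = 6371 + 240.9 = 6611.9 km = 6.6119×10⁶ m.
For a circular orbit v = √(μ/r) = √(3.986×10¹⁴ / 6.612×10⁶) = √(6.028×10⁷) = 7764 m/s.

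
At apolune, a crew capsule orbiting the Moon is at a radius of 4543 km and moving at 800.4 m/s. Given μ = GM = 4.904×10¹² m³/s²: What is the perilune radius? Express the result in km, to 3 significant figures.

r_a = 4.543×10⁶ m.
Specific energy ε = v²/2 − μ/r = -7.591×10⁵ J/kg, so a = −μ/(2ε) = 3.230×10⁶ m.
The apsides satisfy r_p + r_a = 2a, so the perilune radius is 2a − r_a = 1.917×10⁶ m = 1916.9 km.

perilune radius ≈ 1920 km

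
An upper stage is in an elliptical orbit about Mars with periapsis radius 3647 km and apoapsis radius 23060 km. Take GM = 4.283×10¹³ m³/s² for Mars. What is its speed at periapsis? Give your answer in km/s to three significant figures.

Semi-major axis a = (r_p + r_a)/2 = 13354 km = 1.335×10⁷ m.
Vis-viva: v² = μ(2/r − 1/a) = 4.283×10¹³ × (5.484×10⁻⁷ − 7.489×10⁻⁸) = 2.028×10⁷ m²/s².
v = 4503 m/s = 4.503 km/s.

v ≈ 4.50 km/s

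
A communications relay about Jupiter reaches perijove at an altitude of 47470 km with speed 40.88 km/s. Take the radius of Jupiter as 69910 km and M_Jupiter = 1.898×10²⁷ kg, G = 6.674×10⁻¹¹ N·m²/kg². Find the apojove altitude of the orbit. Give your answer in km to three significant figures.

apojove altitude ≈ 3.33×10⁵ km

μ = GM = 6.674×10⁻¹¹ × 1.898×10²⁷ = 1.267×10¹⁷ m³/s².
r_p = 69910 + 47470 = 1.1738×10⁵ km = 1.174×10⁸ m.
Specific energy ε = v²/2 − μ/r = -2.436×10⁸ J/kg, so a = −μ/(2ε) = 2.600×10⁸ m.
The apsides satisfy r_p + r_a = 2a, so the apojove radius is 2a − r_p = 4.027×10⁸ m = 4.0267×10⁵ km.
Apojove altitude = 4.0267×10⁵ − 69910 = 3.3276×10⁵ km.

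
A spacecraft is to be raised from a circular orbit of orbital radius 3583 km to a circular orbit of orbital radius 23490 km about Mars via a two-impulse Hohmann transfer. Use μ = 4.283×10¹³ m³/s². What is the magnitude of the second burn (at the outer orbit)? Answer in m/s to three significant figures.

Δv ≈ 656 m/s

r₁ = 3583 km = 3.583×10⁶ m.
r₂ = 23490 km = 2.349×10⁷ m.
Transfer ellipse a_t = (r₁ + r₂)/2 = 1.354×10⁷ m.
At r₁: circular v_c1 = √(μ/r₁) = 3457 m/s; transfer-periapsis v_p = √[μ(2/r₁ − 1/a_t)] = 4554 m/s.
At r₂: circular v_c2 = √(μ/r₂) = 1350 m/s; transfer-apoapsis v_a = √[μ(2/r₂ − 1/a_t)] = 694.7 m/s.
Δv₂ = v_c2 − v_a = 655.6 m/s.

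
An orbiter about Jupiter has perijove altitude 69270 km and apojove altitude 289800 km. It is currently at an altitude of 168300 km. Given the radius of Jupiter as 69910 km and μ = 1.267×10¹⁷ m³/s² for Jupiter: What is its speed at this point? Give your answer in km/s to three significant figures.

v ≈ 23.6 km/s

r_p = 69910 + 69270 = 139180 km = 1.3918×10⁸ m.
r_a = 69910 + 289800 = 359710 km = 3.5971×10⁸ m.
r = 69910 + 168300 = 2.3821×10⁵ km = 2.382×10⁸ m.
Semi-major axis a = (r_p + r_a)/2 = 2.4944×10⁵ km = 2.494×10⁸ m.
Vis-viva: v² = μ(2/r − 1/a) = 1.267×10¹⁷ × (8.396×10⁻⁹ − 4.009×10⁻⁹) = 5.558×10⁸ m²/s².
v = 23580 m/s = 23.58 km/s.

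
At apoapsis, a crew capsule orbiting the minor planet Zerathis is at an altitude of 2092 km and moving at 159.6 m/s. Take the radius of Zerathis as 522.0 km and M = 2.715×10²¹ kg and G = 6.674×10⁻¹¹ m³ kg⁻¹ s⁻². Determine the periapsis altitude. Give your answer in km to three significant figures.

μ = GM = 6.674×10⁻¹¹ × 2.715×10²¹ = 1.812×10¹¹ m³/s².
r_a = 522.0 + 2092 = 2614.0 km = 2.614×10⁶ m.
Specific energy ε = v²/2 − μ/r = -5.658×10⁴ J/kg, so a = −μ/(2ε) = 1.601×10⁶ m.
The apsides satisfy r_p + r_a = 2a, so the periapsis radius is 2a − r_a = 5.884×10⁵ m = 588.38 km.
Periapsis altitude = 588.38 − 522.0 = 66.380 km.

periapsis altitude ≈ 66.4 km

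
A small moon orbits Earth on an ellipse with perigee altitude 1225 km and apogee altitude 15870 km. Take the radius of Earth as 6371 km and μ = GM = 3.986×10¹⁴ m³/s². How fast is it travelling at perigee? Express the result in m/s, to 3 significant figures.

r_p = 6371 + 1225 = 7596.0 km = 7.5960×10⁶ m.
r_a = 6371 + 15870 = 22241 km = 2.2241×10⁷ m.
Semi-major axis a = (r_p + r_a)/2 = 14918 km = 1.492×10⁷ m.
Vis-viva: v² = μ(2/r − 1/a) = 3.986×10¹⁴ × (2.633×10⁻⁷ − 6.703×10⁻⁸) = 7.823×10⁷ m²/s².
v = 8845 m/s.

v ≈ 8840 m/s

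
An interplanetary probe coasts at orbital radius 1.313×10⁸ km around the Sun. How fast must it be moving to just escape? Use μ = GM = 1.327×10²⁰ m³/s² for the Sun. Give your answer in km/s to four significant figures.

v_esc ≈ 44.96 km/s

r = 1.313×10⁸ km = 1.313×10¹¹ m.
Escape speed v_esc = √(2μ/r) = √(2 × 1.327×10²⁰ / 1.313×10¹¹) = √(2.021×10⁹) = 44960 m/s.
= 44.96 km/s.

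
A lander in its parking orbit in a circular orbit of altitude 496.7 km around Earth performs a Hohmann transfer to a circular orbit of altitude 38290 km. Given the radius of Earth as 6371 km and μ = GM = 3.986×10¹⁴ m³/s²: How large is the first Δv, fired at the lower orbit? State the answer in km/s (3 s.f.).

r₁ = 6371 + 496.7 = 6867.7 km = 6.8677×10⁶ m.
r₂ = 6371 + 38290 = 44661 km = 4.4661×10⁷ m.
Transfer ellipse a_t = (r₁ + r₂)/2 = 2.576×10⁷ m.
At r₁: circular v_c1 = √(μ/r₁) = 7618 m/s; transfer-perigee v_p = √[μ(2/r₁ − 1/a_t)] = 10030 m/s.
Δv₁ = v_p − v_c1 = 2412 m/s.
= 2.412 km/s.

Δv ≈ 2.41 km/s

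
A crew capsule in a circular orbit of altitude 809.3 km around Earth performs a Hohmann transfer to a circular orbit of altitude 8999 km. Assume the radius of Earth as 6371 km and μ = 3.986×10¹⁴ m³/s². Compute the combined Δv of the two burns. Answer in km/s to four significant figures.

r₁ = 6371 + 809.3 = 7180.3 km = 7.1803×10⁶ m.
r₂ = 6371 + 8999 = 15370 km = 1.5370×10⁷ m.
Transfer ellipse a_t = (r₁ + r₂)/2 = 1.128×10⁷ m.
At r₁: circular v_c1 = √(μ/r₁) = 7451 m/s; transfer-perigee v_p = √[μ(2/r₁ − 1/a_t)] = 8699 m/s.
Δv₁ = v_p − v_c1 = 1248 m/s.
At r₂: circular v_c2 = √(μ/r₂) = 5093 m/s; transfer-apogee v_a = √[μ(2/r₂ − 1/a_t)] = 4064 m/s.
Δv₂ = v_c2 − v_a = 1029 m/s.
Total Δv = Δv₁ + Δv₂ = 2277 m/s = 2.277 km/s.

Δv_total ≈ 2.277 km/s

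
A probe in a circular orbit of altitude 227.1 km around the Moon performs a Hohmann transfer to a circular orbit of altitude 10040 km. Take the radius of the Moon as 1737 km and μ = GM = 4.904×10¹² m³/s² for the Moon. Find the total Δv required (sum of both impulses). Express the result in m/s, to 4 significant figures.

Δv_total ≈ 788.9 m/s

r₁ = 1737 + 227.1 = 1964.1 km = 1.9641×10⁶ m.
r₂ = 1737 + 10040 = 11777 km = 1.1777×10⁷ m.
Transfer ellipse a_t = (r₁ + r₂)/2 = 6.871×10⁶ m.
At r₁: circular v_c1 = √(μ/r₁) = 1580 m/s; transfer-perilune v_p = √[μ(2/r₁ − 1/a_t)] = 2069 m/s.
Δv₁ = v_p − v_c1 = 488.7 m/s.
At r₂: circular v_c2 = √(μ/r₂) = 645.3 m/s; transfer-apolune v_a = √[μ(2/r₂ − 1/a_t)] = 345.0 m/s.
Δv₂ = v_c2 − v_a = 300.3 m/s.
Total Δv = Δv₁ + Δv₂ = 788.9 m/s.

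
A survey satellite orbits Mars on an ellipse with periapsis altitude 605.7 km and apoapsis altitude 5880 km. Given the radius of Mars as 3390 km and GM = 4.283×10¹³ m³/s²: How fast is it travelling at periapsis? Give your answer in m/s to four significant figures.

r_p = 3390 + 605.7 = 3995.7 km = 3.9957×10⁶ m.
r_a = 3390 + 5880 = 9270.0 km = 9.2700×10⁶ m.
Semi-major axis a = (r_p + r_a)/2 = 6632.9 km = 6.633×10⁶ m.
Vis-viva: v² = μ(2/r − 1/a) = 4.283×10¹³ × (5.005×10⁻⁷ − 1.508×10⁻⁷) = 1.498×10⁷ m²/s².
v = 3871 m/s.

v ≈ 3871 m/s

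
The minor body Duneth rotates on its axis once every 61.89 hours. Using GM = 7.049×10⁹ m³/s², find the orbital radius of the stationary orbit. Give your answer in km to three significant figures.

r_sync ≈ 2070 km

T = 61.89 hours = 2.228×10⁵ s.
A synchronous orbit has period T, so by Kepler's third law a = (μT²/4π²)^(1/3).
μT²/4π² = 7.049×10⁹ × (2.228×10⁵)² / 39.48 = 8.864×10¹⁸ m³.
a = 2.070×10⁶ m = 2069.5 km.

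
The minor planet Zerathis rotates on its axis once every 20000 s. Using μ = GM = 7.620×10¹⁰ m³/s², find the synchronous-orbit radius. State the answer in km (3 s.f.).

A synchronous orbit has period T, so by Kepler's third law a = (μT²/4π²)^(1/3).
μT²/4π² = 7.620×10¹⁰ × (2.000×10⁴)² / 39.48 = 7.721×10¹⁷ m³.
a = 9.174×10⁵ m = 917.39 km.

r_sync ≈ 917 km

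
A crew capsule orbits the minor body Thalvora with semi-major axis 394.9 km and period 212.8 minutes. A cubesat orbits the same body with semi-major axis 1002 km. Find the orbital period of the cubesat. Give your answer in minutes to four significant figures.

Kepler's third law: T² ∝ a³, so T₂ = T₁ (a₂/a₁)^(3/2).
a₂/a₁ = 2.537, (a₂/a₁)^(3/2) = 4.042.
T₂ = 212.8 × 4.042 = 860.1 minutes.

T₂ ≈ 860.1 minutes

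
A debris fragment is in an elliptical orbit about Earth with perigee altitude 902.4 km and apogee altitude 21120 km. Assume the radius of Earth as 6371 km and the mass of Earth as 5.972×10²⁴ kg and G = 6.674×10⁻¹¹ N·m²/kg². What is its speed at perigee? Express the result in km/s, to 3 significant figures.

v ≈ 9.31 km/s

μ = GM = 6.674×10⁻¹¹ × 5.972×10²⁴ = 3.986×10¹⁴ m³/s².
r_p = 6371 + 902.4 = 7273.4 km = 7.2734×10⁶ m.
r_a = 6371 + 21120 = 27491 km = 2.7491×10⁷ m.
Semi-major axis a = (r_p + r_a)/2 = 17382 km = 1.738×10⁷ m.
Vis-viva: v² = μ(2/r − 1/a) = 3.986×10¹⁴ × (2.750×10⁻⁷ − 5.753×10⁻⁸) = 8.667×10⁷ m²/s².
v = 9310 m/s = 9.310 km/s.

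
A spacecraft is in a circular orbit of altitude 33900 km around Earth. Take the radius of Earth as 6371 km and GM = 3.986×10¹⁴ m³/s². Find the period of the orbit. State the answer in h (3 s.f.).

T ≈ 22.3 h

r = 6371 + 33900 = 40271 km = 4.0271×10⁷ m.
Kepler's third law: T = 2π√(r³/μ) = 2π√((4.027×10⁷)³ / 3.986×10¹⁴).
r³/μ = 1.638×10⁸ s², so T = 2π × 1.280×10⁴ = 8.043×10⁴ s.
Converting: 8.043×10⁴ s ÷ 3600 = 22.34 h.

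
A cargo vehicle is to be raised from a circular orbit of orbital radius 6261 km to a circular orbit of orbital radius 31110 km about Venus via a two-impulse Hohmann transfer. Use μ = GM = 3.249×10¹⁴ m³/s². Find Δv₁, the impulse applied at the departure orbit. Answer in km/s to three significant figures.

r₁ = 6261 km = 6.261×10⁶ m.
r₂ = 31110 km = 3.111×10⁷ m.
Transfer ellipse a_t = (r₁ + r₂)/2 = 1.869×10⁷ m.
At r₁: circular v_c1 = √(μ/r₁) = 7204 m/s; transfer-periapsis v_p = √[μ(2/r₁ − 1/a_t)] = 9295 m/s.
Δv₁ = v_p − v_c1 = 2091 m/s.
= 2.091 km/s.

Δv ≈ 2.09 km/s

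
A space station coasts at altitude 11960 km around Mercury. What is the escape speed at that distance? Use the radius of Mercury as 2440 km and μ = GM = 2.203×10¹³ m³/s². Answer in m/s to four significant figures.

v_esc ≈ 1749 m/s

r = 2440 + 11960 = 14400 km = 1.4400×10⁷ m.
Escape speed v_esc = √(2μ/r) = √(2 × 2.203×10¹³ / 1.440×10⁷) = √(3.060×10⁶) = 1749 m/s.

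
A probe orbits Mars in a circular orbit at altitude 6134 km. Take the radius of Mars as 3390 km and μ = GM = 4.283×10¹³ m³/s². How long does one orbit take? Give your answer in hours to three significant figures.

r = 3390 + 6134 = 9524.0 km = 9.5240×10⁶ m.
Kepler's third law: T = 2π√(r³/μ) = 2π√((9.524×10⁶)³ / 4.283×10¹³).
r³/μ = 2.017×10⁷ s², so T = 2π × 4.491×10³ = 2.822×10⁴ s.
Converting: 2.822×10⁴ s ÷ 3600 = 7.838 hours.

T ≈ 7.84 hours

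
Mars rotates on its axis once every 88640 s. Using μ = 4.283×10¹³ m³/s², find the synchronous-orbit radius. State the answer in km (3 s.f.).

A synchronous orbit has period T, so by Kepler's third law a = (μT²/4π²)^(1/3).
μT²/4π² = 4.283×10¹³ × (8.864×10⁴)² / 39.48 = 8.524×10²¹ m³.
a = 2.043×10⁷ m = 20428 km.

r_sync ≈ 20400 km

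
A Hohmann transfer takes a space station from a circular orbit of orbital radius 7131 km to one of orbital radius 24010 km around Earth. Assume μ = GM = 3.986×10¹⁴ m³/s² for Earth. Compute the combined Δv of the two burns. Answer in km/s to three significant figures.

Δv_total ≈ 3.12 km/s

r₁ = 7131 km = 7.131×10⁶ m.
r₂ = 24010 km = 2.401×10⁷ m.
Transfer ellipse a_t = (r₁ + r₂)/2 = 1.557×10⁷ m.
At r₁: circular v_c1 = √(μ/r₁) = 7476 m/s; transfer-perigee v_p = √[μ(2/r₁ − 1/a_t)] = 9284 m/s.
Δv₁ = v_p − v_c1 = 1808 m/s.
At r₂: circular v_c2 = √(μ/r₂) = 4074 m/s; transfer-apogee v_a = √[μ(2/r₂ − 1/a_t)] = 2757 m/s.
Δv₂ = v_c2 − v_a = 1317 m/s.
Total Δv = Δv₁ + Δv₂ = 3125 m/s = 3.125 km/s.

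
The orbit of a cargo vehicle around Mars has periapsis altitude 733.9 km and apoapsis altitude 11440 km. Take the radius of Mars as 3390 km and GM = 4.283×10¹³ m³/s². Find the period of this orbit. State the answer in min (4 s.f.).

r_p = 3390 + 733.9 = 4123.9 km = 4.1239×10⁶ m.
r_a = 3390 + 11440 = 14830 km = 1.4830×10⁷ m.
Semi-major axis a = (r_p + r_a)/2 = (4123.9 + 14830)/2 = 9477.0 km = 9.477×10⁶ m.
By Kepler's third law T = 2π√(a³/μ) = 2π × 4.458×10³ = 2.801×10⁴ s.
= 466.8 min.

T ≈ 466.8 min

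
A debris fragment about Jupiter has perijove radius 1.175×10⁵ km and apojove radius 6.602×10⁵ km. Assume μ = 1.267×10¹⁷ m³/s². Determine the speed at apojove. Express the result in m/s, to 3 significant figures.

v ≈ 7620 m/s

Semi-major axis a = (r_p + r_a)/2 = 3.8885×10⁵ km = 3.888×10⁸ m.
Vis-viva: v² = μ(2/r − 1/a) = 1.267×10¹⁷ × (3.029×10⁻⁹ − 2.572×10⁻⁹) = 5.799×10⁷ m²/s².
v = 7615 m/s.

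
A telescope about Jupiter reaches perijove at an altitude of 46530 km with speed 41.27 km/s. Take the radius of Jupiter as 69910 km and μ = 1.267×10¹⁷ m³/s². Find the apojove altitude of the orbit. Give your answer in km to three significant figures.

apojove altitude ≈ 3.49×10⁵ km

r_p = 69910 + 46530 = 1.1644×10⁵ km = 1.164×10⁸ m.
Specific energy ε = v²/2 − μ/r = -2.365×10⁸ J/kg, so a = −μ/(2ε) = 2.679×10⁸ m.
The apsides satisfy r_p + r_a = 2a, so the apojove radius is 2a − r_p = 4.193×10⁸ m = 4.1927×10⁵ km.
Apojove altitude = 4.1927×10⁵ − 69910 = 3.4936×10⁵ km.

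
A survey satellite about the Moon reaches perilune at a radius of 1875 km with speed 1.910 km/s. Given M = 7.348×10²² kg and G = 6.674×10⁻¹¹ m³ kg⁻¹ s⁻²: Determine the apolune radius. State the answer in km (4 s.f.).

apolune radius ≈ 4321 km

μ = GM = 6.674×10⁻¹¹ × 7.348×10²² = 4.904×10¹² m³/s².
r_p = 1.875×10⁶ m.
Specific energy ε = v²/2 − μ/r = -7.914×10⁵ J/kg, so a = −μ/(2ε) = 3.098×10⁶ m.
The apsides satisfy r_p + r_a = 2a, so the apolune radius is 2a − r_p = 4.321×10⁶ m = 4321.3 km.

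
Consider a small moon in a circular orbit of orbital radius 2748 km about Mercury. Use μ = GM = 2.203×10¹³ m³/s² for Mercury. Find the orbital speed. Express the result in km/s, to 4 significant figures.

r = 2748 km = 2.748×10⁶ m.
For a circular orbit v = √(μ/r) = √(2.203×10¹³ / 2.748×10⁶) = √(8.017×10⁶) = 2831 m/s.
That is 2.831 km/s.

v ≈ 2.831 km/s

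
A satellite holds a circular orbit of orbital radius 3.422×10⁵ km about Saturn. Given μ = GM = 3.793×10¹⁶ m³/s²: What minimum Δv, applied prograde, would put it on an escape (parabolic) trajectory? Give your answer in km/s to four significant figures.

r = 3.422×10⁵ km = 3.422×10⁸ m.
Circular speed v_c = √(μ/r) = 10530 m/s.
Escape speed v_esc = √(2μ/r) = √2 × v_c = 14890 m/s.
Δv = v_esc − v_c = 4361 m/s = 4.361 km/s.

Δv ≈ 4.361 km/s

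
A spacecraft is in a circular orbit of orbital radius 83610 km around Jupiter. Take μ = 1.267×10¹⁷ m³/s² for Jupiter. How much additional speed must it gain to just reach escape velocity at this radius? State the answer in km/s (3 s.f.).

r = 83610 km = 8.361×10⁷ m.
Circular speed v_c = √(μ/r) = 38930 m/s.
Escape speed v_esc = √(2μ/r) = √2 × v_c = 55050 m/s.
Δv = v_esc − v_c = 16120 m/s = 16.12 km/s.

Δv ≈ 16.1 km/s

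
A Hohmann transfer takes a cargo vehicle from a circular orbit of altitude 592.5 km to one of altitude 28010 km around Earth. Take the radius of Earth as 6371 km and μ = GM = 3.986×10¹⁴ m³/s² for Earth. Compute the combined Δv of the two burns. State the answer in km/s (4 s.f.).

Δv_total ≈ 3.620 km/s

r₁ = 6371 + 592.5 = 6963.5 km = 6.9635×10⁶ m.
r₂ = 6371 + 28010 = 34381 km = 3.4381×10⁷ m.
Transfer ellipse a_t = (r₁ + r₂)/2 = 2.067×10⁷ m.
At r₁: circular v_c1 = √(μ/r₁) = 7566 m/s; transfer-perigee v_p = √[μ(2/r₁ − 1/a_t)] = 9757 m/s.
Δv₁ = v_p − v_c1 = 2191 m/s.
At r₂: circular v_c2 = √(μ/r₂) = 3405 m/s; transfer-apogee v_a = √[μ(2/r₂ − 1/a_t)] = 1976 m/s.
Δv₂ = v_c2 − v_a = 1429 m/s.
Total Δv = Δv₁ + Δv₂ = 3620 m/s = 3.620 km/s.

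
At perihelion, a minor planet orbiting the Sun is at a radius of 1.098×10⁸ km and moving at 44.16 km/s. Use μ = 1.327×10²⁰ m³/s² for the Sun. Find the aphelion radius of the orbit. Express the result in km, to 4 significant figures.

aphelion radius ≈ 4.585×10⁸ km

r_p = 1.098×10¹¹ m.
Specific energy ε = v²/2 − μ/r = -2.335×10⁸ J/kg, so a = −μ/(2ε) = 2.841×10¹¹ m.
The apsides satisfy r_p + r_a = 2a, so the aphelion radius is 2a − r_p = 4.585×10¹¹ m = 4.5849×10⁸ km.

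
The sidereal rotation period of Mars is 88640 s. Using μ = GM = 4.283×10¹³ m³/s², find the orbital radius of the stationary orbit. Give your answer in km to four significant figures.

r_sync ≈ 20430 km

A synchronous orbit has period T, so by Kepler's third law a = (μT²/4π²)^(1/3).
μT²/4π² = 4.283×10¹³ × (8.864×10⁴)² / 39.48 = 8.524×10²¹ m³.
a = 2.043×10⁷ m = 20428 km.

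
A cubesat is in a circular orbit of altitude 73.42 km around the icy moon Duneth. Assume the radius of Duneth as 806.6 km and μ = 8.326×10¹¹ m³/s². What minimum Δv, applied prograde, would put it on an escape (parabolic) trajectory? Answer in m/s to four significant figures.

r = 806.6 + 73.42 = 880.02 km = 8.8002×10⁵ m.
Circular speed v_c = √(μ/r) = 972.7 m/s.
Escape speed v_esc = √(2μ/r) = √2 × v_c = 1376 m/s.
Δv = v_esc − v_c = 402.9 m/s.

Δv ≈ 402.9 m/s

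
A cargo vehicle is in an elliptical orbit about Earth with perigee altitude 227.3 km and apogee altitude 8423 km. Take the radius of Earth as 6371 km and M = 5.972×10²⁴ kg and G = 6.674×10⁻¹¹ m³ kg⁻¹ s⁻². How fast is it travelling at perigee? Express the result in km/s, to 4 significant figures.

μ = GM = 6.674×10⁻¹¹ × 5.972×10²⁴ = 3.986×10¹⁴ m³/s².
r_p = 6371 + 227.3 = 6598.3 km = 6.5983×10⁶ m.
r_a = 6371 + 8423 = 14794 km = 1.4794×10⁷ m.
Semi-major axis a = (r_p + r_a)/2 = 10696 km = 1.070×10⁷ m.
Vis-viva: v² = μ(2/r − 1/a) = 3.986×10¹⁴ × (3.031×10⁻⁷ − 9.349×10⁻⁸) = 8.355×10⁷ m²/s².
v = 9140 m/s = 9.140 km/s.

v ≈ 9.140 km/s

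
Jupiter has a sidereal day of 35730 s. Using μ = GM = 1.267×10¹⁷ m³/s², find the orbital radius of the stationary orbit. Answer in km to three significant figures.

r_sync ≈ 1.60×10⁵ km

A synchronous orbit has period T, so by Kepler's third law a = (μT²/4π²)^(1/3).
μT²/4π² = 1.267×10¹⁷ × (3.573×10⁴)² / 39.48 = 4.097×10²⁴ m³.
a = 1.600×10⁸ m = 1.6002×10⁵ km.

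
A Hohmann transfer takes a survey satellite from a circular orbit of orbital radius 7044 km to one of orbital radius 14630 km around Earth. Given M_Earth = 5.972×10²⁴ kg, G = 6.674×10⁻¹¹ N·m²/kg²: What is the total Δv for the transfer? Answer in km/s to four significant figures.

μ = GM = 6.674×10⁻¹¹ × 5.972×10²⁴ = 3.986×10¹⁴ m³/s².
r₁ = 7044 km = 7.044×10⁶ m.
r₂ = 14630 km = 1.463×10⁷ m.
Transfer ellipse a_t = (r₁ + r₂)/2 = 1.084×10⁷ m.
At r₁: circular v_c1 = √(μ/r₁) = 7522 m/s; transfer-perigee v_p = √[μ(2/r₁ − 1/a_t)] = 8740 m/s.
Δv₁ = v_p − v_c1 = 1218 m/s.
At r₂: circular v_c2 = √(μ/r₂) = 5220 m/s; transfer-apogee v_a = √[μ(2/r₂ − 1/a_t)] = 4208 m/s.
Δv₂ = v_c2 − v_a = 1011 m/s.
Total Δv = Δv₁ + Δv₂ = 2229 m/s = 2.229 km/s.

Δv_total ≈ 2.229 km/s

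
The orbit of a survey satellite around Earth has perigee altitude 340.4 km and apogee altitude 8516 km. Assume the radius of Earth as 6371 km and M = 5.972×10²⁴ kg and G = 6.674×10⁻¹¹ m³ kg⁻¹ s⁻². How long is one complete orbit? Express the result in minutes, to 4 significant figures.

μ = GM = 6.674×10⁻¹¹ × 5.972×10²⁴ = 3.986×10¹⁴ m³/s².
r_p = 6371 + 340.4 = 6711.4 km = 6.7114×10⁶ m.
r_a = 6371 + 8516 = 14887 km = 1.4887×10⁷ m.
Semi-major axis a = (r_p + r_a)/2 = (6711.4 + 14887)/2 = 10799 km = 1.080×10⁷ m.
By Kepler's third law T = 2π√(a³/μ) = 2π × 1.778×10³ = 1.117×10⁴ s.
= 186.1 minutes.

T ≈ 186.1 minutes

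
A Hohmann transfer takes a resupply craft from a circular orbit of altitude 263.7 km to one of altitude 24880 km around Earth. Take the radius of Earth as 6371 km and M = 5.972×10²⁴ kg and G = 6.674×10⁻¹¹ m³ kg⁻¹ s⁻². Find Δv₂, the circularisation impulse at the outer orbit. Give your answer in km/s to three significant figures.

μ = GM = 6.674×10⁻¹¹ × 5.972×10²⁴ = 3.986×10¹⁴ m³/s².
r₁ = 6371 + 263.7 = 6634.7 km = 6.6347×10⁶ m.
r₂ = 6371 + 24880 = 31251 km = 3.1251×10⁷ m.
Transfer ellipse a_t = (r₁ + r₂)/2 = 1.894×10⁷ m.
At r₁: circular v_c1 = √(μ/r₁) = 7751 m/s; transfer-perigee v_p = √[μ(2/r₁ − 1/a_t)] = 9955 m/s.
At r₂: circular v_c2 = √(μ/r₂) = 3571 m/s; transfer-apogee v_a = √[μ(2/r₂ − 1/a_t)] = 2114 m/s.
Δv₂ = v_c2 − v_a = 1458 m/s.
= 1.458 km/s.

Δv ≈ 1.46 km/s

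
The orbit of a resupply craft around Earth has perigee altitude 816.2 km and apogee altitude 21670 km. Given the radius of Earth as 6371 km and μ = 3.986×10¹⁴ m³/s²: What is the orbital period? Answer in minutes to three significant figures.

r_p = 6371 + 816.2 = 7187.2 km = 7.1872×10⁶ m.
r_a = 6371 + 21670 = 28041 km = 2.8041×10⁷ m.
Semi-major axis a = (r_p + r_a)/2 = (7187.2 + 28041)/2 = 17614 km = 1.761×10⁷ m.
By Kepler's third law T = 2π√(a³/μ) = 2π × 3.703×10³ = 2.326×10⁴ s.
= 387.7 minutes.

T ≈ 388 minutes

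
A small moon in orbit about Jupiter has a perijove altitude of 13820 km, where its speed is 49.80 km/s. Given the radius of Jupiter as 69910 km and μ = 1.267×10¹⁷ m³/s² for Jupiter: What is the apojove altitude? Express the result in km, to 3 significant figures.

r_p = 69910 + 13820 = 83730 km = 8.373×10⁷ m.
Specific energy ε = v²/2 − μ/r = -2.732×10⁸ J/kg, so a = −μ/(2ε) = 2.319×10⁸ m.
The apsides satisfy r_p + r_a = 2a, so the apojove radius is 2a − r_p = 3.801×10⁸ m = 3.8007×10⁵ km.
Apojove altitude = 3.8007×10⁵ − 69910 = 3.1016×10⁵ km.

apojove altitude ≈ 3.10×10⁵ km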